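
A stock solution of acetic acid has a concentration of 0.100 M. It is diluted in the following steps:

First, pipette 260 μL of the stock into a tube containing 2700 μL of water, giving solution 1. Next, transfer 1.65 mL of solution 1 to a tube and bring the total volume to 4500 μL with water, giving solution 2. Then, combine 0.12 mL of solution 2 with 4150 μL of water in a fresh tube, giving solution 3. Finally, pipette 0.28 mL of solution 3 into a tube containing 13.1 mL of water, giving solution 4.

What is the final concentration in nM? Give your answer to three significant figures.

1.89 × 10^3 nM

Step 1: 260 μL + 2700 μL = 2960 μL total → factor 2960/260 = 11.385
Step 2: 1.65 mL brought to 4500 μL → factor 4.5/1.65 = 2.7273
Step 3: 0.12 mL + 4150 μL = 4.27 mL total → factor 4.27/0.12 = 35.583
Step 4: 0.28 mL + 13.1 mL = 13.38 mL total → factor 13.38/0.28 = 47.786
Overall dilution factor = 11.385 × 2.7273 × 35.583 × 47.786 = 52795
Final = 0.100 M / 52795 = 1.894 × 10^-6 M = 1.89 × 10^3 nM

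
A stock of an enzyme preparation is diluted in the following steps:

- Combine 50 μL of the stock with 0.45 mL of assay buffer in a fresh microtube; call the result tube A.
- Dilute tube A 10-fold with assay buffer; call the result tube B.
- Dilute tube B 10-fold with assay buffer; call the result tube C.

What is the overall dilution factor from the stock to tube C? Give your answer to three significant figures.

1.00 × 10^3

Step 1: 50 μL + 0.45 mL = 500 μL total → factor 500/50 = 10
Step 2: 10-fold → factor 10
Step 3: 10-fold → factor 10
Overall dilution factor = 10 × 10 × 10 = 1000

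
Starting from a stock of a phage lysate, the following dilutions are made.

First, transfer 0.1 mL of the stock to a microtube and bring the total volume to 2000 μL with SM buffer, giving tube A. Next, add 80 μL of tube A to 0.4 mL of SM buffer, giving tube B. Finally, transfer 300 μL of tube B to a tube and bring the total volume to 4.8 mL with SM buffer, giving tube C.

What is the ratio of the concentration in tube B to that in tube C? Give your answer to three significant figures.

Step 1: 0.1 mL brought to 2000 μL → factor 2/0.1 = 20
Step 2: 80 μL + 0.4 mL = 480 μL total → factor 480/80 = 6
Step 3: 300 μL brought to 4.8 mL → factor 4800/300 = 16
Dilution factor to tube B = 120; to tube C = 1920
[tube B]/[tube C] = (factor to tube C)/(factor to tube B) = 1920/120 = 16.0

16.0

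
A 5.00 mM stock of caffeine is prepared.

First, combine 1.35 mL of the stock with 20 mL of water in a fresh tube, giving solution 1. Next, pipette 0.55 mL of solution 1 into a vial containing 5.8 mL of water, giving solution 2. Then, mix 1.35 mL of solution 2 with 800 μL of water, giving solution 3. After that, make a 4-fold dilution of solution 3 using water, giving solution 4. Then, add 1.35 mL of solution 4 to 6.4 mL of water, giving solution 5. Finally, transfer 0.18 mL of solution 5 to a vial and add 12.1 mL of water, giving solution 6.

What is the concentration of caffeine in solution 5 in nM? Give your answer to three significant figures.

Step 1: 1.35 mL + 20 mL = 21.35 mL total → factor 21.35/1.35 = 15.815
Step 2: 0.55 mL + 5.8 mL = 6.35 mL total → factor 6.35/0.55 = 11.545
Step 3: 1.35 mL + 800 μL = 2.15 mL total → factor 2.15/1.35 = 1.5926
Step 4: 4-fold → factor 4
Step 5: 1.35 mL + 6.4 mL = 7.75 mL total → factor 7.75/1.35 = 5.7407
Dilution factor through solution 5 = 15.815 × 11.545 × 1.5926 × 4 × 5.7407 = 6677.4
[solution 5] = 5.00 mM / 6677.4 = 0.0007488 mM = 749 nM

749 nM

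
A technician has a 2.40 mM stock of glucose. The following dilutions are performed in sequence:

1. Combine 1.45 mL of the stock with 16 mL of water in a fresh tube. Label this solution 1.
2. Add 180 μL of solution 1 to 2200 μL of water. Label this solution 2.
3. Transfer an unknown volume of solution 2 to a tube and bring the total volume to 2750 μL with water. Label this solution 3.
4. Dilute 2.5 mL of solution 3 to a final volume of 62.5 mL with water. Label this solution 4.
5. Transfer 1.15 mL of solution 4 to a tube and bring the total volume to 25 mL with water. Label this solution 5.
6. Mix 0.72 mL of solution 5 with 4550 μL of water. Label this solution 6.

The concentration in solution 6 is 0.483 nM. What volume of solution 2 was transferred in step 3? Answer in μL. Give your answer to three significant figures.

350 μL

Step 1: 1.45 mL + 16 mL = 17.45 mL total → factor 17.45/1.45 = 12.034
Step 2: 180 μL + 2200 μL = 2380 μL total → factor 2380/180 = 13.222
Step 3: v brought to 2750 μL → factor = 2750 μL/v
Step 4: 2.5 mL brought to 62.5 mL → factor 62.5/2.5 = 25
Step 5: 1.15 mL brought to 25 mL → factor 25/1.15 = 21.739
Step 6: 0.72 mL + 4550 μL = 5.27 mL total → factor 5.27/0.72 = 7.3194
Product of known-step factors = 6.3298 × 10^5
Overall factor = 2.40 mM / (0.483 nM) = 4.9689 × 10^6
Step-3 factor = 4.9689 × 10^6 / 6.3298 × 10^5 = 7.85
v = 2750 μL / 7.85 = 350 μL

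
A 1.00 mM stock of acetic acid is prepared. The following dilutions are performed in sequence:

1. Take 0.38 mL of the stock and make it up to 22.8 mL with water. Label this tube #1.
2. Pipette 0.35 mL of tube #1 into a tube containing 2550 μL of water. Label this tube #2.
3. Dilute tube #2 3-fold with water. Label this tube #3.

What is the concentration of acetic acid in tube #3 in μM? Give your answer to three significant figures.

Step 1: 0.38 mL brought to 22.8 mL → factor 22.8/0.38 = 60
Step 2: 0.35 mL + 2550 μL = 2.9 mL total → factor 2.9/0.35 = 8.2857
Step 3: 3-fold → factor 3
Overall dilution factor = 60 × 8.2857 × 3 = 1491.4
Final = 1.00 mM / 1491.4 = 0.0006705 mM = 0.670 μM

0.670 μM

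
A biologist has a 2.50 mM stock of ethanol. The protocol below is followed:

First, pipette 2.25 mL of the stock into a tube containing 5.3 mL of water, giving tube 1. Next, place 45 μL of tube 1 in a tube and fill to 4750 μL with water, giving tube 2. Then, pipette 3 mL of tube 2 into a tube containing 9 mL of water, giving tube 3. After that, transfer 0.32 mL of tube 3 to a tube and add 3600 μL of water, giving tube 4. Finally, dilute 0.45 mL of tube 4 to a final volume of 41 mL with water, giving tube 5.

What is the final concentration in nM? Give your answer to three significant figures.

1.58 nM

Step 1: 2.25 mL + 5.3 mL = 7.55 mL total → factor 7.55/2.25 = 3.3556
Step 2: 45 μL brought to 4750 μL → factor 4750/45 = 105.56
Step 3: 3 mL + 9 mL = 12 mL total → factor 12/3 = 4
Step 4: 0.32 mL + 3600 μL = 3.92 mL total → factor 3.92/0.32 = 12.25
Step 5: 0.45 mL brought to 41 mL → factor 41/0.45 = 91.111
Overall dilution factor = 3.3556 × 105.56 × 4 × 12.25 × 91.111 = 1.5813 × 10^6
Final = 2.50 mM / 1.5813 × 10^6 = 1.581 × 10^-6 mM = 1.58 nM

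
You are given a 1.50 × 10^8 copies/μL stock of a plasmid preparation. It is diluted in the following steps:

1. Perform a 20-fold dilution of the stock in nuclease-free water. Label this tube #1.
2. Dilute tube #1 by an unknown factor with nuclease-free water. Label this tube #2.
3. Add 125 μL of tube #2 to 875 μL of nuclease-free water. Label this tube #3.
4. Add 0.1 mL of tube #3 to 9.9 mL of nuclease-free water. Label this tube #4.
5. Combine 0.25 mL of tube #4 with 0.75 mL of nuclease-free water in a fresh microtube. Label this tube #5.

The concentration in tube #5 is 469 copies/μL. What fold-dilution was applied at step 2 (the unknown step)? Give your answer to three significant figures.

Step 1: 20-fold → factor 20
Step 2: unknown factor x
Step 3: 125 μL + 875 μL = 1000 μL total → factor 1000/125 = 8
Step 4: 0.1 mL + 9.9 mL = 10 mL total → factor 10/0.1 = 100
Step 5: 0.25 mL + 0.75 mL = 1 mL total → factor 1/0.25 = 4
Product of known-step factors = 64000
Overall factor = 1.50 × 10^8 copies/μL / (469 copies/μL) = 3.1983 × 10^5
x = 3.1983 × 10^5 / 64000 = 5.00

5.00-fold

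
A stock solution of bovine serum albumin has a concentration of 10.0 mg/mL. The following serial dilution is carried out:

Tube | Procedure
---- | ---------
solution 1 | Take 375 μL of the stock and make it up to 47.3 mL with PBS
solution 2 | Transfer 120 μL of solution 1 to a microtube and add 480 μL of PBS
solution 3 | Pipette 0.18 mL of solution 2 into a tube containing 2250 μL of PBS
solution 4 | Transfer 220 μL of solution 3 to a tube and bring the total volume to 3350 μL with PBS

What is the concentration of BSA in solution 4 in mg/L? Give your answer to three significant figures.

Step 1: 375 μL brought to 47.3 mL → factor 47300/375 = 126.13
Step 2: 120 μL + 480 μL = 600 μL total → factor 600/120 = 5
Step 3: 0.18 mL + 2250 μL = 2.43 mL total → factor 2.43/0.18 = 13.5
Step 4: 220 μL brought to 3350 μL → factor 3350/220 = 15.227
Overall dilution factor = 126.13 × 5 × 13.5 × 15.227 = 1.2964 × 10^5
Final = 10.0 mg/mL / 1.2964 × 10^5 = 7.713 × 10^-5 mg/mL = 0.0771 mg/L

0.0771 mg/L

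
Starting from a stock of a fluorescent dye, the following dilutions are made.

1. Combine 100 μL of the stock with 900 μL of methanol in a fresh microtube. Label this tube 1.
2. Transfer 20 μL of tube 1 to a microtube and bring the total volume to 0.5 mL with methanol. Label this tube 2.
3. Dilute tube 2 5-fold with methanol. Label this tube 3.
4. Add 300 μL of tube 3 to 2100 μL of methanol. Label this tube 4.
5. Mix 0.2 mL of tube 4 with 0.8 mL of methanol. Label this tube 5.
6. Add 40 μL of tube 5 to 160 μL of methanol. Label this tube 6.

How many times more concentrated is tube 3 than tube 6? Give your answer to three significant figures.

200

Step 1: 100 μL + 900 μL = 1000 μL total → factor 1000/100 = 10
Step 2: 20 μL brought to 0.5 mL → factor 500/20 = 25
Step 3: 5-fold → factor 5
Step 4: 300 μL + 2100 μL = 2400 μL total → factor 2400/300 = 8
Step 5: 0.2 mL + 0.8 mL = 1 mL total → factor 1/0.2 = 5
Step 6: 40 μL + 160 μL = 200 μL total → factor 200/40 = 5
Dilution factor to tube 3 = 1250; to tube 6 = 2.5 × 10^5
[tube 3]/[tube 6] = (factor to tube 6)/(factor to tube 3) = 2.5 × 10^5/1250 = 200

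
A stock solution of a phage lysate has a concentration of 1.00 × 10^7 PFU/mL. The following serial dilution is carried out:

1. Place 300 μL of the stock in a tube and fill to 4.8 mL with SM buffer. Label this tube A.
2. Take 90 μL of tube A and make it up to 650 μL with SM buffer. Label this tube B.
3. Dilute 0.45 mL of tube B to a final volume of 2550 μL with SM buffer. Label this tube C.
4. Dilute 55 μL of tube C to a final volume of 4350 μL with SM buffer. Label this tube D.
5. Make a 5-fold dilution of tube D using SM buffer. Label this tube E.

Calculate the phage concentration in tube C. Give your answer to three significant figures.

1.53 × 10^4 PFU/mL

Step 1: 300 μL brought to 4.8 mL → factor 4800/300 = 16
Step 2: 90 μL brought to 650 μL → factor 650/90 = 7.2222
Step 3: 0.45 mL brought to 2550 μL → factor 2.55/0.45 = 5.6667
Dilution factor through tube C = 16 × 7.2222 × 5.6667 = 654.81
[tube C] = 1.00 × 10^7 PFU/mL / 654.81 = 1.53 × 10^4 PFU/mL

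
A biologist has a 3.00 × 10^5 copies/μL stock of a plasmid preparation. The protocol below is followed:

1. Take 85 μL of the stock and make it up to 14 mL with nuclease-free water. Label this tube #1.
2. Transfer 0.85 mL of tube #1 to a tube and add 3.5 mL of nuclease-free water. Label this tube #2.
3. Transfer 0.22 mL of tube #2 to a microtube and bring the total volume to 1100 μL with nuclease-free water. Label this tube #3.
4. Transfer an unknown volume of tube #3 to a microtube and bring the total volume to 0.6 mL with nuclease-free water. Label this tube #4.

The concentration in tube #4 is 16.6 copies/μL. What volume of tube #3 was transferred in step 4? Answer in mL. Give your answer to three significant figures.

Step 1: 85 μL brought to 14 mL → factor 14000/85 = 164.71
Step 2: 0.85 mL + 3.5 mL = 4.35 mL total → factor 4.35/0.85 = 5.1176
Step 3: 0.22 mL brought to 1100 μL → factor 1.1/0.22 = 5
Step 4: v brought to 0.6 mL → factor = 0.6 mL/v
Product of known-step factors = 4214.5
Overall factor = 3.00 × 10^5 copies/μL / (16.6 copies/μL) = 18072
Step-4 factor = 18072 / 4214.5 = 4.2881
v = 0.6 mL / 4.2881 = 0.140 mL

0.140 mL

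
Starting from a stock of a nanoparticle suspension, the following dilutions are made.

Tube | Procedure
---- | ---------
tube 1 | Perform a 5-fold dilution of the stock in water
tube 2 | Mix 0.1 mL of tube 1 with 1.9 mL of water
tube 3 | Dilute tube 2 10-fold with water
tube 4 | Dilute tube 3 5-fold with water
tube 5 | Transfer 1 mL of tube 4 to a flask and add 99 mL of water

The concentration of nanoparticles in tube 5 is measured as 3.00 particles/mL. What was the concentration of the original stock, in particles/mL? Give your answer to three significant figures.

1.50 × 10^6 particles/mL

Step 1: 5-fold → factor 5
Step 2: 0.1 mL + 1.9 mL = 2 mL total → factor 2/0.1 = 20
Step 3: 10-fold → factor 10
Step 4: 5-fold → factor 5
Step 5: 1 mL + 99 mL = 100 mL total → factor 100/1 = 100
Overall dilution factor = 5 × 20 × 10 × 5 × 100 = 5 × 10^5
Stock = 3.00 particles/mL × 5 × 10^5 = 1.50 × 10^6 particles/mL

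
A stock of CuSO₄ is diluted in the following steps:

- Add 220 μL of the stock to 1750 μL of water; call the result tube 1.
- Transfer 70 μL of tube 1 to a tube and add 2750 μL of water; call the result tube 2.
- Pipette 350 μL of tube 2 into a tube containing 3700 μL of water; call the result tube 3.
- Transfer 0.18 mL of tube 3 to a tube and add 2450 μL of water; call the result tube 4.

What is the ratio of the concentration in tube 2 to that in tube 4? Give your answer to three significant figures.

169

Step 1: 220 μL + 1750 μL = 1970 μL total → factor 1970/220 = 8.9545
Step 2: 70 μL + 2750 μL = 2820 μL total → factor 2820/70 = 40.286
Step 3: 350 μL + 3700 μL = 4050 μL total → factor 4050/350 = 11.571
Step 4: 0.18 mL + 2450 μL = 2.63 mL total → factor 2.63/0.18 = 14.611
Dilution factor to tube 2 = 360.74; to tube 4 = 60991
[tube 2]/[tube 4] = (factor to tube 4)/(factor to tube 2) = 60991/360.74 = 169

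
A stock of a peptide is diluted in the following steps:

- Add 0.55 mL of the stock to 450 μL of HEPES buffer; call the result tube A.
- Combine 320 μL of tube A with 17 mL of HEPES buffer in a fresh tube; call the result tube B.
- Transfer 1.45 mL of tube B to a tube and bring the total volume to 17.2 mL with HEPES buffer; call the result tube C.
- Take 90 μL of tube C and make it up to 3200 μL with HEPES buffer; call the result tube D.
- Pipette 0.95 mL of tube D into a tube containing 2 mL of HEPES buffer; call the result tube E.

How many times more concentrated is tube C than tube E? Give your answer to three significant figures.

Step 1: 0.55 mL + 450 μL = 1 mL total → factor 1/0.55 = 1.8182
Step 2: 320 μL + 17 mL = 17320 μL total → factor 17320/320 = 54.125
Step 3: 1.45 mL brought to 17.2 mL → factor 17.2/1.45 = 11.862
Step 4: 90 μL brought to 3200 μL → factor 3200/90 = 35.556
Step 5: 0.95 mL + 2 mL = 2.95 mL total → factor 2.95/0.95 = 3.1053
Dilution factor to tube C = 1167.3; to tube E = 1.2888 × 10^5
[tube C]/[tube E] = (factor to tube E)/(factor to tube C) = 1.2888 × 10^5/1167.3 = 110

110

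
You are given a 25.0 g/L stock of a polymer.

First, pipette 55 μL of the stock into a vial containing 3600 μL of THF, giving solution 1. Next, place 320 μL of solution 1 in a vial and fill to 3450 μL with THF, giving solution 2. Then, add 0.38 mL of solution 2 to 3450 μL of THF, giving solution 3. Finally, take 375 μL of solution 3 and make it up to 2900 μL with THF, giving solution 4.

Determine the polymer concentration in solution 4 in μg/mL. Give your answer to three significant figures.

Step 1: 55 μL + 3600 μL = 3655 μL total → factor 3655/55 = 66.455
Step 2: 320 μL brought to 3450 μL → factor 3450/320 = 10.781
Step 3: 0.38 mL + 3450 μL = 3.83 mL total → factor 3.83/0.38 = 10.079
Step 4: 375 μL brought to 2900 μL → factor 2900/375 = 7.7333
Overall dilution factor = 66.455 × 10.781 × 10.079 × 7.7333 = 55844
Final = 25.0 g/L / 55844 = 0.0004477 g/L = 0.448 μg/mL

0.448 μg/mL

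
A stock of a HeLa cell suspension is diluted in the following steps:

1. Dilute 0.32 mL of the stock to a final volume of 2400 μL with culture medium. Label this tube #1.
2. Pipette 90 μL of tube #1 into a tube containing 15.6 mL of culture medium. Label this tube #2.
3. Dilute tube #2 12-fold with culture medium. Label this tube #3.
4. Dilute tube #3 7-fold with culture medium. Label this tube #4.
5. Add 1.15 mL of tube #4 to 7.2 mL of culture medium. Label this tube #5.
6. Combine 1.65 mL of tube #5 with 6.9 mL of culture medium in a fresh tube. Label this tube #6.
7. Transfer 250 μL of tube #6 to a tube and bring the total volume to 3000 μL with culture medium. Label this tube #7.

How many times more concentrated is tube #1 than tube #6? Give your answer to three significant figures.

Step 1: 0.32 mL brought to 2400 μL → factor 2.4/0.32 = 7.5
Step 2: 90 μL + 15.6 mL = 15690 μL total → factor 15690/90 = 174.33
Step 3: 12-fold → factor 12
Step 4: 7-fold → factor 7
Step 5: 1.15 mL + 7.2 mL = 8.35 mL total → factor 8.35/1.15 = 7.2609
Step 6: 1.65 mL + 6.9 mL = 8.55 mL total → factor 8.55/1.65 = 5.1818
Dilution factor to tube #1 = 7.5; to tube #6 = 4.1323 × 10^6
[tube #1]/[tube #6] = (factor to tube #6)/(factor to tube #1) = 4.1323 × 10^6/7.5 = 5.51 × 10^5

5.51 × 10^5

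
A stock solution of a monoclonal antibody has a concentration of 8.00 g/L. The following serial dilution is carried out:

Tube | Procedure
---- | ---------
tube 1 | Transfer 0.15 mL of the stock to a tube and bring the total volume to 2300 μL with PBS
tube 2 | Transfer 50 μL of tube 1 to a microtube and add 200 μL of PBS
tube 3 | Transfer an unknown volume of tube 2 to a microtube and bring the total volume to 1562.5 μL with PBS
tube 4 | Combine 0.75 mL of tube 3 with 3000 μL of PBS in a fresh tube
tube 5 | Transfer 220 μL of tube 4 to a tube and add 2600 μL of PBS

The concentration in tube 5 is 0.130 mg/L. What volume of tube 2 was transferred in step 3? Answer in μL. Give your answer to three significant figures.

Step 1: 0.15 mL brought to 2300 μL → factor 2.3/0.15 = 15.333
Step 2: 50 μL + 200 μL = 250 μL total → factor 250/50 = 5
Step 3: v brought to 1562.5 μL → factor = 1562.5 μL/v
Step 4: 0.75 mL + 3000 μL = 3.75 mL total → factor 3.75/0.75 = 5
Step 5: 220 μL + 2600 μL = 2820 μL total → factor 2820/220 = 12.818
Product of known-step factors = 4913.6
Overall factor = 8.00 g/L / (0.130 mg/L) = 61538
Step-3 factor = 61538 / 4913.6 = 12.524
v = 1562.5 μL / 12.524 = 125 μL

125 μL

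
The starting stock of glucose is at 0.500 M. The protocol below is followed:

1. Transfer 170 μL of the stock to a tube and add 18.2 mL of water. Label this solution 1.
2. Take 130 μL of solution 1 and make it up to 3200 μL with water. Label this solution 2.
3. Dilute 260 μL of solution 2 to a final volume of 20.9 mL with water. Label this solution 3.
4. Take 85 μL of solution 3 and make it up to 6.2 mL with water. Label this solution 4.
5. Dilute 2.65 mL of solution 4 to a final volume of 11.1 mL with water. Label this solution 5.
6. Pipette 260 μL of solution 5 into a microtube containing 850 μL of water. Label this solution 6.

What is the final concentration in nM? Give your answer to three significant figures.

Step 1: 170 μL + 18.2 mL = 18370 μL total → factor 18370/170 = 108.06
Step 2: 130 μL brought to 3200 μL → factor 3200/130 = 24.615
Step 3: 260 μL brought to 20.9 mL → factor 20900/260 = 80.385
Step 4: 85 μL brought to 6.2 mL → factor 6200/85 = 72.941
Step 5: 2.65 mL brought to 11.1 mL → factor 11.1/2.65 = 4.1887
Step 6: 260 μL + 850 μL = 1110 μL total → factor 1110/260 = 4.2692
Overall dilution factor = 108.06 × 24.615 × 80.385 × 72.941 × 4.1887 × 4.2692 = 2.7889 × 10^8
Final = 0.500 M / 2.7889 × 10^8 = 1.793 × 10^-9 M = 1.79 nM

1.79 nM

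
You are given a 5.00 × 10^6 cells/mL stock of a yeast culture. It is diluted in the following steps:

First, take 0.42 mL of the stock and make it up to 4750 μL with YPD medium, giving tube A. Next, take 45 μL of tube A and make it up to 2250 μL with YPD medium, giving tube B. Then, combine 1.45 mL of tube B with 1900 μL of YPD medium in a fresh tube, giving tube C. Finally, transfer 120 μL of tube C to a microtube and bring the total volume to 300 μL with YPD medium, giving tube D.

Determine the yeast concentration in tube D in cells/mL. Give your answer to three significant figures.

Step 1: 0.42 mL brought to 4750 μL → factor 4.75/0.42 = 11.31
Step 2: 45 μL brought to 2250 μL → factor 2250/45 = 50
Step 3: 1.45 mL + 1900 μL = 3.35 mL total → factor 3.35/1.45 = 2.3103
Step 4: 120 μL brought to 300 μL → factor 300/120 = 2.5
Overall dilution factor = 11.31 × 50 × 2.3103 × 2.5 = 3266.1
Final = 5.00 × 10^6 cells/mL / 3266.1 = 1.53 × 10^3 cells/mL

1.53 × 10^3 cells/mL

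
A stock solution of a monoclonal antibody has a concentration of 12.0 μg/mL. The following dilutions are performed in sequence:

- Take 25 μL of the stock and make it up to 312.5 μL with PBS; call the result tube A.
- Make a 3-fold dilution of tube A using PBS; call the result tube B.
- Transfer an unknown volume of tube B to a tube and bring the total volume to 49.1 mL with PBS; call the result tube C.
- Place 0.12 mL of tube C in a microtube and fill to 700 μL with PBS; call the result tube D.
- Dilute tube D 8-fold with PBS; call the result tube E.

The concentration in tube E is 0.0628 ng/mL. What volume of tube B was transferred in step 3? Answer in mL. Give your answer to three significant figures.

Step 1: 25 μL brought to 312.5 μL → factor 312.5/25 = 12.5
Step 2: 3-fold → factor 3
Step 3: v brought to 49.1 mL → factor = 49.1 mL/v
Step 4: 0.12 mL brought to 700 μL → factor 0.7/0.12 = 5.8333
Step 5: 8-fold → factor 8
Product of known-step factors = 1750
Overall factor = 12.0 μg/mL / (0.0628 ng/mL) = 1.9108 × 10^5
Step-3 factor = 1.9108 × 10^5 / 1750 = 109.19
v = 49.1 mL / 109.19 = 0.450 mL

0.450 mL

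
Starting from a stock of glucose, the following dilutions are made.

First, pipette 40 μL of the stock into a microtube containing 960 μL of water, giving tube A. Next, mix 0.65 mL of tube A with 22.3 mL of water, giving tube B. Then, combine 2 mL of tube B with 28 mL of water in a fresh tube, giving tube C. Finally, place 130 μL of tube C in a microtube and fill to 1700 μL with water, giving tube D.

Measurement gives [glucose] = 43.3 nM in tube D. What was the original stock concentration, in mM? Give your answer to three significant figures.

7.50 mM

Step 1: 40 μL + 960 μL = 1000 μL total → factor 1000/40 = 25
Step 2: 0.65 mL + 22.3 mL = 22.95 mL total → factor 22.95/0.65 = 35.308
Step 3: 2 mL + 28 mL = 30 mL total → factor 30/2 = 15
Step 4: 130 μL brought to 1700 μL → factor 1700/130 = 13.077
Overall dilution factor = 25 × 35.308 × 15 × 13.077 = 1.7314 × 10^5
Stock = 43.3 nM × 1.7314 × 10^5 = 7.497 × 10^6 nM = 7.50 mM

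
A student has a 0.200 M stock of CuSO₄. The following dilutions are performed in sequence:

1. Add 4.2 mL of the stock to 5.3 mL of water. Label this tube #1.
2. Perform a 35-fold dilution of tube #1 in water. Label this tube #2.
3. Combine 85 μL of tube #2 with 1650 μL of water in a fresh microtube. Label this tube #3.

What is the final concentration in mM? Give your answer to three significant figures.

Step 1: 4.2 mL + 5.3 mL = 9.5 mL total → factor 9.5/4.2 = 2.2619
Step 2: 35-fold → factor 35
Step 3: 85 μL + 1650 μL = 1735 μL total → factor 1735/85 = 20.412
Overall dilution factor = 2.2619 × 35 × 20.412 = 1615.9
Final = 0.200 M / 1615.9 = 0.0001238 M = 0.124 mM

0.124 mM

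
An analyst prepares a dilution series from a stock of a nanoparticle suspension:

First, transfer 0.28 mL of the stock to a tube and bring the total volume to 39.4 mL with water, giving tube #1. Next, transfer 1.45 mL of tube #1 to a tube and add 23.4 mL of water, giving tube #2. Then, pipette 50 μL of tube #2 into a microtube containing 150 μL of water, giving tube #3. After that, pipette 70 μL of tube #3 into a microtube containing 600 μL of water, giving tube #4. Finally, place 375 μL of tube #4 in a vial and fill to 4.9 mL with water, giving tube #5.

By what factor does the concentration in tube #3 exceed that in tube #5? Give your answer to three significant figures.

125

Step 1: 0.28 mL brought to 39.4 mL → factor 39.4/0.28 = 140.71
Step 2: 1.45 mL + 23.4 mL = 24.85 mL total → factor 24.85/1.45 = 17.138
Step 3: 50 μL + 150 μL = 200 μL total → factor 200/50 = 4
Step 4: 70 μL + 600 μL = 670 μL total → factor 670/70 = 9.5714
Step 5: 375 μL brought to 4.9 mL → factor 4900/375 = 13.067
Dilution factor to tube #3 = 9646.2; to tube #5 = 1.2064 × 10^6
[tube #3]/[tube #5] = (factor to tube #5)/(factor to tube #3) = 1.2064 × 10^6/9646.2 = 125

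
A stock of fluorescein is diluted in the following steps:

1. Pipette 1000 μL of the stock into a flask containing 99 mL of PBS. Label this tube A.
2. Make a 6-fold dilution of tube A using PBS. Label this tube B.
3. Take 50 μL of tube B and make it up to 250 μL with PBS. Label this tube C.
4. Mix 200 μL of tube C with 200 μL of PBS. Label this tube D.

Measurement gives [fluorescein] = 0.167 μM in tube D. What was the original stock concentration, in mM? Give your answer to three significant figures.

1.00 mM

Step 1: 1000 μL + 99 mL = 1 × 10^5 μL total → factor 1 × 10^5/1000 = 100
Step 2: 6-fold → factor 6
Step 3: 50 μL brought to 250 μL → factor 250/50 = 5
Step 4: 200 μL + 200 μL = 400 μL total → factor 400/200 = 2
Overall dilution factor = 100 × 6 × 5 × 2 = 6000
Stock = 0.167 μM × 6000 = 1002 μM = 1.00 mM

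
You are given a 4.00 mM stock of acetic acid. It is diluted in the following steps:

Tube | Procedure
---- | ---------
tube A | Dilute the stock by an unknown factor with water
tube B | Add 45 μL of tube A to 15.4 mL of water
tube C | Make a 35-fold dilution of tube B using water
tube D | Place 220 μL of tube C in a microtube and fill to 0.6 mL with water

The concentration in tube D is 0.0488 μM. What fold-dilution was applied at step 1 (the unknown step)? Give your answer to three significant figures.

2.50-fold

Step 1: unknown factor x
Step 2: 45 μL + 15.4 mL = 15445 μL total → factor 15445/45 = 343.22
Step 3: 35-fold → factor 35
Step 4: 220 μL brought to 0.6 mL → factor 600/220 = 2.7273
Product of known-step factors = 32762
Overall factor = 4.00 mM / (0.0488 μM) = 81967
x = 81967 / 32762 = 2.50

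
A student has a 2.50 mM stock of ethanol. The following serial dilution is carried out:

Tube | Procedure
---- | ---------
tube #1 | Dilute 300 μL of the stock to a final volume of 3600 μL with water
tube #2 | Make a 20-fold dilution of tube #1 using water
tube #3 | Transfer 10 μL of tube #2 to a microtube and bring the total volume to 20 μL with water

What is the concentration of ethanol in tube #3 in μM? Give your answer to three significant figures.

5.21 μM

Step 1: 300 μL brought to 3600 μL → factor 3600/300 = 12
Step 2: 20-fold → factor 20
Step 3: 10 μL brought to 20 μL → factor 20/10 = 2
Overall dilution factor = 12 × 20 × 2 = 480
Final = 2.50 mM / 480 = 0.005208 mM = 5.21 μM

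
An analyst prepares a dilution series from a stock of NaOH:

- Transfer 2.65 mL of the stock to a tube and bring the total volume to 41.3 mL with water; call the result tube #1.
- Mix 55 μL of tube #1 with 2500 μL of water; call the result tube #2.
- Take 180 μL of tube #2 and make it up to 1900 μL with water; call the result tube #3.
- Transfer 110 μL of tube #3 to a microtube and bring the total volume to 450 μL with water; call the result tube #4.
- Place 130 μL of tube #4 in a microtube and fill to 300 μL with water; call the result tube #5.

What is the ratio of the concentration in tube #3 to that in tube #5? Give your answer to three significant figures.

9.44

Step 1: 2.65 mL brought to 41.3 mL → factor 41.3/2.65 = 15.585
Step 2: 55 μL + 2500 μL = 2555 μL total → factor 2555/55 = 46.455
Step 3: 180 μL brought to 1900 μL → factor 1900/180 = 10.556
Step 4: 110 μL brought to 450 μL → factor 450/110 = 4.0909
Step 5: 130 μL brought to 300 μL → factor 300/130 = 2.3077
Dilution factor to tube #3 = 7642.1; to tube #5 = 72146
[tube #3]/[tube #5] = (factor to tube #5)/(factor to tube #3) = 72146/7642.1 = 9.44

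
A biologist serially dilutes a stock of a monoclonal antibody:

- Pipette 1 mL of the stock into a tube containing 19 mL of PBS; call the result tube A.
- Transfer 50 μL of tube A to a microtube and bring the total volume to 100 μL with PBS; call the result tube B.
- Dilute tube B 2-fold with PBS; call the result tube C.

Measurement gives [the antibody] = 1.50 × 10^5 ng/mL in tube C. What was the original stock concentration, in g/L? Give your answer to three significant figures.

Step 1: 1 mL + 19 mL = 20 mL total → factor 20/1 = 20
Step 2: 50 μL brought to 100 μL → factor 100/50 = 2
Step 3: 2-fold → factor 2
Overall dilution factor = 20 × 2 × 2 = 80
Stock = 1.50 × 10^5 ng/mL × 80 = 1.200 × 10^7 ng/mL = 12.0 g/L

12.0 g/L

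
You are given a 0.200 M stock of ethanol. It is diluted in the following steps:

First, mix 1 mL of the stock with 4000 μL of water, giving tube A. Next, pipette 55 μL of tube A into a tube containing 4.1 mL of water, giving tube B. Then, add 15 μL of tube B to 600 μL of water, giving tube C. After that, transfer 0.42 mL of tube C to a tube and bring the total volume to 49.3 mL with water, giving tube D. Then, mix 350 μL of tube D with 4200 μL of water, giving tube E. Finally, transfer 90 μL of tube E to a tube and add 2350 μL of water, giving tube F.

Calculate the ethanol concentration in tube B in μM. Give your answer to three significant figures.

529 μM

Step 1: 1 mL + 4000 μL = 5 mL total → factor 5/1 = 5
Step 2: 55 μL + 4.1 mL = 4155 μL total → factor 4155/55 = 75.545
Dilution factor through tube B = 5 × 75.545 = 377.73
[tube B] = 0.200 M / 377.73 = 0.0005295 M = 529 μM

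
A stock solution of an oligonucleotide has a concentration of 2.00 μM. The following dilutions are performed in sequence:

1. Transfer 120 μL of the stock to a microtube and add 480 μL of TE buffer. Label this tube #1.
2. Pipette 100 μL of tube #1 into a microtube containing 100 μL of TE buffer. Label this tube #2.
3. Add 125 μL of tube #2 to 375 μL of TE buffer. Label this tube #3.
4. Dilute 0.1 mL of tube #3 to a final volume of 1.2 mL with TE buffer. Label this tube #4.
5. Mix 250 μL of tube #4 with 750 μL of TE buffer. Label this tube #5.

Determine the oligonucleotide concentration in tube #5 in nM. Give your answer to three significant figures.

1.04 nM

Step 1: 120 μL + 480 μL = 600 μL total → factor 600/120 = 5
Step 2: 100 μL + 100 μL = 200 μL total → factor 200/100 = 2
Step 3: 125 μL + 375 μL = 500 μL total → factor 500/125 = 4
Step 4: 0.1 mL brought to 1.2 mL → factor 1.2/0.1 = 12
Step 5: 250 μL + 750 μL = 1000 μL total → factor 1000/250 = 4
Overall dilution factor = 5 × 2 × 4 × 12 × 4 = 1920
Final = 2.00 μM / 1920 = 0.001042 μM = 1.04 nM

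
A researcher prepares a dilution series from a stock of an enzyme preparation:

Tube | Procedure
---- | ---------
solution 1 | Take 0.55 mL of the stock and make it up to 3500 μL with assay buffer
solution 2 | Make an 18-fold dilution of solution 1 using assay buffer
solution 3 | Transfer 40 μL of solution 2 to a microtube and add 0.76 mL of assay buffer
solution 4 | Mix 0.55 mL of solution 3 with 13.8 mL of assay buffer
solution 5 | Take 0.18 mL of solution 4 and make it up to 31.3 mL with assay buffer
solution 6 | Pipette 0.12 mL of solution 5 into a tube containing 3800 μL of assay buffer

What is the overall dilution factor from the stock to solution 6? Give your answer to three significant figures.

3.40 × 10^8

Step 1: 0.55 mL brought to 3500 μL → factor 3.5/0.55 = 6.3636
Step 2: 18-fold → factor 18
Step 3: 40 μL + 0.76 mL = 800 μL total → factor 800/40 = 20
Step 4: 0.55 mL + 13.8 mL = 14.35 mL total → factor 14.35/0.55 = 26.091
Step 5: 0.18 mL brought to 31.3 mL → factor 31.3/0.18 = 173.89
Step 6: 0.12 mL + 3800 μL = 3.92 mL total → factor 3.92/0.12 = 32.667
Overall dilution factor = 6.3636 × 18 × 20 × 26.091 × 173.89 × 32.667 = 3.3953 × 10^8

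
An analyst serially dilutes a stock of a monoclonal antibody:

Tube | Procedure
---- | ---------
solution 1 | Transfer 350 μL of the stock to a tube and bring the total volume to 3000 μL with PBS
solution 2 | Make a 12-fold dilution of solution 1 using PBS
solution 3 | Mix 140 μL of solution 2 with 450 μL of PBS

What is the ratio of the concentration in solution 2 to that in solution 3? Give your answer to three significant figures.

4.21

Step 1: 350 μL brought to 3000 μL → factor 3000/350 = 8.5714
Step 2: 12-fold → factor 12
Step 3: 140 μL + 450 μL = 590 μL total → factor 590/140 = 4.2143
Dilution factor to solution 2 = 102.86; to solution 3 = 433.47
[solution 2]/[solution 3] = (factor to solution 3)/(factor to solution 2) = 433.47/102.86 = 4.21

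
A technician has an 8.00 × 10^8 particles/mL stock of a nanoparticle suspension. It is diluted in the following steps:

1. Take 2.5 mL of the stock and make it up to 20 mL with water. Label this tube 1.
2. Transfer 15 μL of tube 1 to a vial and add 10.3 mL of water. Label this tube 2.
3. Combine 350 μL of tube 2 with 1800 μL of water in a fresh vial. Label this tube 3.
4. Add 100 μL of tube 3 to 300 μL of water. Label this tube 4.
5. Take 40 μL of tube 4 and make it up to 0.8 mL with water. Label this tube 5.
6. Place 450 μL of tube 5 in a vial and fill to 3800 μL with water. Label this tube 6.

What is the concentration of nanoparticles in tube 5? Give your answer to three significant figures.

296 particles/mL

Step 1: 2.5 mL brought to 20 mL → factor 20/2.5 = 8
Step 2: 15 μL + 10.3 mL = 10315 μL total → factor 10315/15 = 687.67
Step 3: 350 μL + 1800 μL = 2150 μL total → factor 2150/350 = 6.1429
Step 4: 100 μL + 300 μL = 400 μL total → factor 400/100 = 4
Step 5: 40 μL brought to 0.8 mL → factor 800/40 = 20
Dilution factor through tube 5 = 8 × 687.67 × 6.1429 × 4 × 20 = 2.7035 × 10^6
[tube 5] = 8.00 × 10^8 particles/mL / 2.7035 × 10^6 = 296 particles/mL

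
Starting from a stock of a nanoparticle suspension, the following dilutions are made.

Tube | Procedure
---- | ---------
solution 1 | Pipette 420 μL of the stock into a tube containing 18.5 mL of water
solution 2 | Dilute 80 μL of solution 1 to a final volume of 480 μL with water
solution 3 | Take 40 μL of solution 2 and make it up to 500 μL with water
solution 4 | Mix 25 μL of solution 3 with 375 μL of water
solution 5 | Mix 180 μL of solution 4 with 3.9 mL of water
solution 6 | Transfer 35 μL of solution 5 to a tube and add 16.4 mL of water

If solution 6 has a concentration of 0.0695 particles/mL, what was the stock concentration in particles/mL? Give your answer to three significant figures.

4.00 × 10^7 particles/mL

Step 1: 420 μL + 18.5 mL = 18920 μL total → factor 18920/420 = 45.048
Step 2: 80 μL brought to 480 μL → factor 480/80 = 6
Step 3: 40 μL brought to 500 μL → factor 500/40 = 12.5
Step 4: 25 μL + 375 μL = 400 μL total → factor 400/25 = 16
Step 5: 180 μL + 3.9 mL = 4080 μL total → factor 4080/180 = 22.667
Step 6: 35 μL + 16.4 mL = 16435 μL total → factor 16435/35 = 469.57
Overall dilution factor = 45.048 × 6 × 12.5 × 16 × 22.667 × 469.57 = 5.7536 × 10^8
Stock = 0.0695 particles/mL × 5.7536 × 10^8 = 4.00 × 10^7 particles/mL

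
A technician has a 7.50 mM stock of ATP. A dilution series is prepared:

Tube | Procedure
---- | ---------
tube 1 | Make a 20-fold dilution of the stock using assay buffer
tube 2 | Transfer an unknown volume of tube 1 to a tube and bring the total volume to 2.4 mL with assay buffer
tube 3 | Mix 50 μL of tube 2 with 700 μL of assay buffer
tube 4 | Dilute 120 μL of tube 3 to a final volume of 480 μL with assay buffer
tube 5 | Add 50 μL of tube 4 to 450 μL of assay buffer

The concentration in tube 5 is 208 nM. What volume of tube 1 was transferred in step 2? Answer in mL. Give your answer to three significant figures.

Step 1: 20-fold → factor 20
Step 2: v brought to 2.4 mL → factor = 2.4 mL/v
Step 3: 50 μL + 700 μL = 750 μL total → factor 750/50 = 15
Step 4: 120 μL brought to 480 μL → factor 480/120 = 4
Step 5: 50 μL + 450 μL = 500 μL total → factor 500/50 = 10
Product of known-step factors = 12000
Overall factor = 7.50 mM / (208 nM) = 36058
Step-2 factor = 36058 / 12000 = 3.0048
v = 2.4 mL / 3.0048 = 0.799 mL

0.799 mL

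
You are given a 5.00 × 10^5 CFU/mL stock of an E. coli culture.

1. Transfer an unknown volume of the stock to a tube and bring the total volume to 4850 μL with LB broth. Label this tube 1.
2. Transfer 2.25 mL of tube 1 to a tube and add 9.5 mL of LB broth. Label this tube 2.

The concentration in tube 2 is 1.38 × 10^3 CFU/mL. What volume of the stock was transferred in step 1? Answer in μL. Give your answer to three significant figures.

Step 1: v brought to 4850 μL → factor = 4850 μL/v
Step 2: 2.25 mL + 9.5 mL = 11.75 mL total → factor 11.75/2.25 = 5.2222
Product of known-step factors = 5.2222
Overall factor = 5.00 × 10^5 CFU/mL / (1.38 × 10^3 CFU/mL) = 362.32
Step-1 factor = 362.32 / 5.2222 = 69.38
v = 4850 μL / 69.38 = 69.9 μL

69.9 μL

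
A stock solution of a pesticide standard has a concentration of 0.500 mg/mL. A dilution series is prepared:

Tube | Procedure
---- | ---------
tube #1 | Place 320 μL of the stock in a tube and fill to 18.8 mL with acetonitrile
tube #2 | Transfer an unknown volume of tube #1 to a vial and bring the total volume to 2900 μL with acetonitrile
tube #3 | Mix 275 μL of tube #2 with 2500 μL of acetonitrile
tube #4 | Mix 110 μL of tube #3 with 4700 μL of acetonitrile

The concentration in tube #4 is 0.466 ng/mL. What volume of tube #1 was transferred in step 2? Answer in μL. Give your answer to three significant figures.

70.1 μL

Step 1: 320 μL brought to 18.8 mL → factor 18800/320 = 58.75
Step 2: v brought to 2900 μL → factor = 2900 μL/v
Step 3: 275 μL + 2500 μL = 2775 μL total → factor 2775/275 = 10.091
Step 4: 110 μL + 4700 μL = 4810 μL total → factor 4810/110 = 43.727
Product of known-step factors = 25923
Overall factor = 0.500 mg/mL / (0.466 ng/mL) = 1.073 × 10^6
Step-2 factor = 1.073 × 10^6 / 25923 = 41.39
v = 2900 μL / 41.39 = 70.1 μL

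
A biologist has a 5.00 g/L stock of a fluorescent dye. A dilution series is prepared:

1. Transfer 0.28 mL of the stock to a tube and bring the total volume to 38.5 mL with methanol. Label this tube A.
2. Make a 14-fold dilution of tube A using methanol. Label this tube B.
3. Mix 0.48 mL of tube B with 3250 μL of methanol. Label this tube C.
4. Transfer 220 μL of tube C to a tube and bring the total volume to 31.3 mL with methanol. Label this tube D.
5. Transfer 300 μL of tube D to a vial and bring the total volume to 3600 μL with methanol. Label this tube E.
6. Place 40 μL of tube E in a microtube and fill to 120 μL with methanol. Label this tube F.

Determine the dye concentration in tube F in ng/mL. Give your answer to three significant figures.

0.0653 ng/mL

Step 1: 0.28 mL brought to 38.5 mL → factor 38.5/0.28 = 137.5
Step 2: 14-fold → factor 14
Step 3: 0.48 mL + 3250 μL = 3.73 mL total → factor 3.73/0.48 = 7.7708
Step 4: 220 μL brought to 31.3 mL → factor 31300/220 = 142.27
Step 5: 300 μL brought to 3600 μL → factor 3600/300 = 12
Step 6: 40 μL brought to 120 μL → factor 120/40 = 3
Overall dilution factor = 137.5 × 14 × 7.7708 × 142.27 × 12 × 3 = 7.6617 × 10^7
Final = 5.00 g/L / 7.6617 × 10^7 = 6.526 × 10^-8 g/L = 0.0653 ng/mL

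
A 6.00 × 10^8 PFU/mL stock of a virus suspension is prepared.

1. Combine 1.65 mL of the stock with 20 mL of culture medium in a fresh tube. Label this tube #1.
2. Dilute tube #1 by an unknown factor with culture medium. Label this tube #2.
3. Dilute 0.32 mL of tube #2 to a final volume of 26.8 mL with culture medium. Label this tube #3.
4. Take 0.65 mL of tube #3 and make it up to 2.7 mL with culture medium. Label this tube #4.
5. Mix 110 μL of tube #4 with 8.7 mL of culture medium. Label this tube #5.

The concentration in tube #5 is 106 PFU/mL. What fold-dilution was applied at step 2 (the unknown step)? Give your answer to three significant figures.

Step 1: 1.65 mL + 20 mL = 21.65 mL total → factor 21.65/1.65 = 13.121
Step 2: unknown factor x
Step 3: 0.32 mL brought to 26.8 mL → factor 26.8/0.32 = 83.75
Step 4: 0.65 mL brought to 2.7 mL → factor 2.7/0.65 = 4.1538
Step 5: 110 μL + 8.7 mL = 8810 μL total → factor 8810/110 = 80.091
Product of known-step factors = 3.6559 × 10^5
Overall factor = 6.00 × 10^8 PFU/mL / (106 PFU/mL) = 5.6604 × 10^6
x = 5.6604 × 10^6 / 3.6559 × 10^5 = 15.5

15.5-fold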